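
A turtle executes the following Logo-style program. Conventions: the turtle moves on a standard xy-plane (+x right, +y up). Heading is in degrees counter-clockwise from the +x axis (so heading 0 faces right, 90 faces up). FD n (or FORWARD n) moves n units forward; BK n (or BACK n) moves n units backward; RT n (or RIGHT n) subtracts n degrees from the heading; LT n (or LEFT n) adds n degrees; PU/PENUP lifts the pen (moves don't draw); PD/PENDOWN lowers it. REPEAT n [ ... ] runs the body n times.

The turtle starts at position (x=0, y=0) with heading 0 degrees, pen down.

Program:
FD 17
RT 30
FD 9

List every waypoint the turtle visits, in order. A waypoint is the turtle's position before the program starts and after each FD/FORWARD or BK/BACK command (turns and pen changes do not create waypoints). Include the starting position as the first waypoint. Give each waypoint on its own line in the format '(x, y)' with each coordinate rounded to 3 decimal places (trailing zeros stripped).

Answer: (0, 0)
(17, 0)
(24.794, -4.5)

Derivation:
Executing turtle program step by step:
Start: pos=(0,0), heading=0, pen down
FD 17: (0,0) -> (17,0) [heading=0, draw]
RT 30: heading 0 -> 330
FD 9: (17,0) -> (24.794,-4.5) [heading=330, draw]
Final: pos=(24.794,-4.5), heading=330, 2 segment(s) drawn
Waypoints (3 total):
(0, 0)
(17, 0)
(24.794, -4.5)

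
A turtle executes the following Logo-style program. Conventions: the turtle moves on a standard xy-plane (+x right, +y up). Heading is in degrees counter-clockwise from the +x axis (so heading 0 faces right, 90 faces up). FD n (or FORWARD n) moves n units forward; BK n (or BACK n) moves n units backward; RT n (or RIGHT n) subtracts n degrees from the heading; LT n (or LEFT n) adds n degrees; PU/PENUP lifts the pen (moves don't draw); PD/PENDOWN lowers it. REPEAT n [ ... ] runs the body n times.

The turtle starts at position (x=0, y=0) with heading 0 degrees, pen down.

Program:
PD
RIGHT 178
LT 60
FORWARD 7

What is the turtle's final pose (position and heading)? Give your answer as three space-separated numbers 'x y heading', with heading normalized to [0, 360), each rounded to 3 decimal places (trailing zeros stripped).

Answer: -3.286 -6.181 242

Derivation:
Executing turtle program step by step:
Start: pos=(0,0), heading=0, pen down
PD: pen down
RT 178: heading 0 -> 182
LT 60: heading 182 -> 242
FD 7: (0,0) -> (-3.286,-6.181) [heading=242, draw]
Final: pos=(-3.286,-6.181), heading=242, 1 segment(s) drawn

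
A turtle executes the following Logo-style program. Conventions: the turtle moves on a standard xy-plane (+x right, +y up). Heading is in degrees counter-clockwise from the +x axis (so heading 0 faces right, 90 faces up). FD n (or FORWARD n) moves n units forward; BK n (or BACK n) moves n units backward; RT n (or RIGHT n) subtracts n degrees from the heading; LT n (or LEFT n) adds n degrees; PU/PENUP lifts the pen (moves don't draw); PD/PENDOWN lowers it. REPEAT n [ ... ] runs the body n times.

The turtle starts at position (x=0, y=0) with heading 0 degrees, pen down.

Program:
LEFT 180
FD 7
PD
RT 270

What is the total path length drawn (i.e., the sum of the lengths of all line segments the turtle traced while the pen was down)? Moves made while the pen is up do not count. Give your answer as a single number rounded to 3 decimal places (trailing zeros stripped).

Answer: 7

Derivation:
Executing turtle program step by step:
Start: pos=(0,0), heading=0, pen down
LT 180: heading 0 -> 180
FD 7: (0,0) -> (-7,0) [heading=180, draw]
PD: pen down
RT 270: heading 180 -> 270
Final: pos=(-7,0), heading=270, 1 segment(s) drawn

Segment lengths:
  seg 1: (0,0) -> (-7,0), length = 7
Total = 7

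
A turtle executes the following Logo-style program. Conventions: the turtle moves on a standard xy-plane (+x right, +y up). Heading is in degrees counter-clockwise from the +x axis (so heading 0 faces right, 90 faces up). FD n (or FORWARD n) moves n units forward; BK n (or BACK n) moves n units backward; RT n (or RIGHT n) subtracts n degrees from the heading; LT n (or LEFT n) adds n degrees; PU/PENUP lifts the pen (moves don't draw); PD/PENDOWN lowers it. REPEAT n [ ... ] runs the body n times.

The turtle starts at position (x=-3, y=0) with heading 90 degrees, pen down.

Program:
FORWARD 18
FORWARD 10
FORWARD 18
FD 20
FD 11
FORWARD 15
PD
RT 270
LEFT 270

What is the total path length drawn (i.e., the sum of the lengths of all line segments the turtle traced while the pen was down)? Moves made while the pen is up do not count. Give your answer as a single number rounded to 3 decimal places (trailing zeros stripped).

Executing turtle program step by step:
Start: pos=(-3,0), heading=90, pen down
FD 18: (-3,0) -> (-3,18) [heading=90, draw]
FD 10: (-3,18) -> (-3,28) [heading=90, draw]
FD 18: (-3,28) -> (-3,46) [heading=90, draw]
FD 20: (-3,46) -> (-3,66) [heading=90, draw]
FD 11: (-3,66) -> (-3,77) [heading=90, draw]
FD 15: (-3,77) -> (-3,92) [heading=90, draw]
PD: pen down
RT 270: heading 90 -> 180
LT 270: heading 180 -> 90
Final: pos=(-3,92), heading=90, 6 segment(s) drawn

Segment lengths:
  seg 1: (-3,0) -> (-3,18), length = 18
  seg 2: (-3,18) -> (-3,28), length = 10
  seg 3: (-3,28) -> (-3,46), length = 18
  seg 4: (-3,46) -> (-3,66), length = 20
  seg 5: (-3,66) -> (-3,77), length = 11
  seg 6: (-3,77) -> (-3,92), length = 15
Total = 92

Answer: 92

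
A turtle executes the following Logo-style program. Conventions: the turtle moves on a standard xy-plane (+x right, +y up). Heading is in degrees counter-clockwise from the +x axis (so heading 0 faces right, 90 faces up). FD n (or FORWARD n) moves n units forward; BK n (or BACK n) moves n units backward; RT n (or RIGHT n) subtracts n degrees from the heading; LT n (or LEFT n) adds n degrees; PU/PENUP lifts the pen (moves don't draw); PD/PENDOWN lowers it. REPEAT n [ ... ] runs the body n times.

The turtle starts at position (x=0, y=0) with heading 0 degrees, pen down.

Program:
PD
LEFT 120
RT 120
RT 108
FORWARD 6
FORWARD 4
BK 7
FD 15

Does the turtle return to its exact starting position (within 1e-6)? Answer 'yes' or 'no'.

Executing turtle program step by step:
Start: pos=(0,0), heading=0, pen down
PD: pen down
LT 120: heading 0 -> 120
RT 120: heading 120 -> 0
RT 108: heading 0 -> 252
FD 6: (0,0) -> (-1.854,-5.706) [heading=252, draw]
FD 4: (-1.854,-5.706) -> (-3.09,-9.511) [heading=252, draw]
BK 7: (-3.09,-9.511) -> (-0.927,-2.853) [heading=252, draw]
FD 15: (-0.927,-2.853) -> (-5.562,-17.119) [heading=252, draw]
Final: pos=(-5.562,-17.119), heading=252, 4 segment(s) drawn

Start position: (0, 0)
Final position: (-5.562, -17.119)
Distance = 18; >= 1e-6 -> NOT closed

Answer: no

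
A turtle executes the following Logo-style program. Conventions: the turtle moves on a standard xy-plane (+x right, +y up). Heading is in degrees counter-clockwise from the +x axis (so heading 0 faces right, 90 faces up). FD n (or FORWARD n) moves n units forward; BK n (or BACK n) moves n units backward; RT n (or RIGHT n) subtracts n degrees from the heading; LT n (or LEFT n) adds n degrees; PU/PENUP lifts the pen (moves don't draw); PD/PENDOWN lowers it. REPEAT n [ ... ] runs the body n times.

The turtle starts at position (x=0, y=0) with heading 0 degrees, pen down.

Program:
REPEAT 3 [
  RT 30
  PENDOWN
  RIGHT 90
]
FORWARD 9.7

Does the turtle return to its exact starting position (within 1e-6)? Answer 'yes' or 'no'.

Answer: no

Derivation:
Executing turtle program step by step:
Start: pos=(0,0), heading=0, pen down
REPEAT 3 [
  -- iteration 1/3 --
  RT 30: heading 0 -> 330
  PD: pen down
  RT 90: heading 330 -> 240
  -- iteration 2/3 --
  RT 30: heading 240 -> 210
  PD: pen down
  RT 90: heading 210 -> 120
  -- iteration 3/3 --
  RT 30: heading 120 -> 90
  PD: pen down
  RT 90: heading 90 -> 0
]
FD 9.7: (0,0) -> (9.7,0) [heading=0, draw]
Final: pos=(9.7,0), heading=0, 1 segment(s) drawn

Start position: (0, 0)
Final position: (9.7, 0)
Distance = 9.7; >= 1e-6 -> NOT closed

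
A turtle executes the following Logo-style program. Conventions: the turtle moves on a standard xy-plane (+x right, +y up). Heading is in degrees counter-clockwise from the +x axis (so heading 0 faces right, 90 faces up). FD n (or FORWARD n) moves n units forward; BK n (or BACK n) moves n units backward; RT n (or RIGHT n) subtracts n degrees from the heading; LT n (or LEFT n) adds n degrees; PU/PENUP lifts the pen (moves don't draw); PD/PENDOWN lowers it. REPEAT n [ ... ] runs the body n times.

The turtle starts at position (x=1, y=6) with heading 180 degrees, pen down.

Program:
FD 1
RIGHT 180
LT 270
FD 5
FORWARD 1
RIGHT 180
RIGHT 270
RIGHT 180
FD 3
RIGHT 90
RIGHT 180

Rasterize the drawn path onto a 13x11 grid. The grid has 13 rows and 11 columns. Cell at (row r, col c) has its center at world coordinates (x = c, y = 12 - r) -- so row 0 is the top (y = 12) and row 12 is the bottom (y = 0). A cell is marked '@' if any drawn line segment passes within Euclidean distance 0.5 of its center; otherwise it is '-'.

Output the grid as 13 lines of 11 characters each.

Segment 0: (1,6) -> (0,6)
Segment 1: (0,6) -> (-0,1)
Segment 2: (-0,1) -> (-0,0)
Segment 3: (-0,0) -> (3,0)

Answer: -----------
-----------
-----------
-----------
-----------
-----------
@@---------
@----------
@----------
@----------
@----------
@----------
@@@@-------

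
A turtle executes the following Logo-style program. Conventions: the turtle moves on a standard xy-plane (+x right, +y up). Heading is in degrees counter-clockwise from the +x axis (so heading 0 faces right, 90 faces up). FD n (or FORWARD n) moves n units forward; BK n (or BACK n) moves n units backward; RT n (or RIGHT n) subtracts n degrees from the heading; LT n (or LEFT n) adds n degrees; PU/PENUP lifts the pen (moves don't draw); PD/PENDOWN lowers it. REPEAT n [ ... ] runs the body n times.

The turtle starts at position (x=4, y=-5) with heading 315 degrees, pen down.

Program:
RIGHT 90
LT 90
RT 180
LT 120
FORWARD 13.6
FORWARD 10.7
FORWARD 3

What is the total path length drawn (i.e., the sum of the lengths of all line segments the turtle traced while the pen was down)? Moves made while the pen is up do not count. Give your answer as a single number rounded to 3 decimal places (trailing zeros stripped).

Answer: 27.3

Derivation:
Executing turtle program step by step:
Start: pos=(4,-5), heading=315, pen down
RT 90: heading 315 -> 225
LT 90: heading 225 -> 315
RT 180: heading 315 -> 135
LT 120: heading 135 -> 255
FD 13.6: (4,-5) -> (0.48,-18.137) [heading=255, draw]
FD 10.7: (0.48,-18.137) -> (-2.289,-28.472) [heading=255, draw]
FD 3: (-2.289,-28.472) -> (-3.066,-31.37) [heading=255, draw]
Final: pos=(-3.066,-31.37), heading=255, 3 segment(s) drawn

Segment lengths:
  seg 1: (4,-5) -> (0.48,-18.137), length = 13.6
  seg 2: (0.48,-18.137) -> (-2.289,-28.472), length = 10.7
  seg 3: (-2.289,-28.472) -> (-3.066,-31.37), length = 3
Total = 27.3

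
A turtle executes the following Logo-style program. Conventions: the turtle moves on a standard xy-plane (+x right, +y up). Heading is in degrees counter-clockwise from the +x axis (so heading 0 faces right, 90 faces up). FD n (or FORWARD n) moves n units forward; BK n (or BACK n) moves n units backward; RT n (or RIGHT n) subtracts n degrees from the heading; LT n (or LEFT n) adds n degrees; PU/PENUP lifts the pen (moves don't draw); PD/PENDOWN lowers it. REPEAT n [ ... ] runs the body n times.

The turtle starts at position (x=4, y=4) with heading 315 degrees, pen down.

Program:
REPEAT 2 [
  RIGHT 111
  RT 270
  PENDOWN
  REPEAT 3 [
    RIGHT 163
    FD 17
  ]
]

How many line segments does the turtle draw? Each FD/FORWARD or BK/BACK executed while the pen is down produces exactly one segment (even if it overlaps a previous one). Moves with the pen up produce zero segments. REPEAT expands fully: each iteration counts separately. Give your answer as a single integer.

Answer: 6

Derivation:
Executing turtle program step by step:
Start: pos=(4,4), heading=315, pen down
REPEAT 2 [
  -- iteration 1/2 --
  RT 111: heading 315 -> 204
  RT 270: heading 204 -> 294
  PD: pen down
  REPEAT 3 [
    -- iteration 1/3 --
    RT 163: heading 294 -> 131
    FD 17: (4,4) -> (-7.153,16.83) [heading=131, draw]
    -- iteration 2/3 --
    RT 163: heading 131 -> 328
    FD 17: (-7.153,16.83) -> (7.264,7.821) [heading=328, draw]
    -- iteration 3/3 --
    RT 163: heading 328 -> 165
    FD 17: (7.264,7.821) -> (-9.157,12.221) [heading=165, draw]
  ]
  -- iteration 2/2 --
  RT 111: heading 165 -> 54
  RT 270: heading 54 -> 144
  PD: pen down
  REPEAT 3 [
    -- iteration 1/3 --
    RT 163: heading 144 -> 341
    FD 17: (-9.157,12.221) -> (6.917,6.687) [heading=341, draw]
    -- iteration 2/3 --
    RT 163: heading 341 -> 178
    FD 17: (6.917,6.687) -> (-10.073,7.28) [heading=178, draw]
    -- iteration 3/3 --
    RT 163: heading 178 -> 15
    FD 17: (-10.073,7.28) -> (6.348,11.68) [heading=15, draw]
  ]
]
Final: pos=(6.348,11.68), heading=15, 6 segment(s) drawn
Segments drawn: 6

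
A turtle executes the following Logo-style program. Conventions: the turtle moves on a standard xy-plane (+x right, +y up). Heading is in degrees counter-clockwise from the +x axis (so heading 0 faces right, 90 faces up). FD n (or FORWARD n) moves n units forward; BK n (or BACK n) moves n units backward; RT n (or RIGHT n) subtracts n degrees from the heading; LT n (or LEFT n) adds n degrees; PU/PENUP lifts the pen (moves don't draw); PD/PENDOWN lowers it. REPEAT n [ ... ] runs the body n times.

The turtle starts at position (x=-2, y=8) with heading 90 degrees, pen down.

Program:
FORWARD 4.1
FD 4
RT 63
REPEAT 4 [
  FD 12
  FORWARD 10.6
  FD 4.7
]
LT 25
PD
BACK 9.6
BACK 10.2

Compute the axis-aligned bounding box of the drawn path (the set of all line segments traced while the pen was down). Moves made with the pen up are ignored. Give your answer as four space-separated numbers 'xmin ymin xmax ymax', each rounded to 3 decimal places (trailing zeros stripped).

Answer: -2 8 95.298 65.676

Derivation:
Executing turtle program step by step:
Start: pos=(-2,8), heading=90, pen down
FD 4.1: (-2,8) -> (-2,12.1) [heading=90, draw]
FD 4: (-2,12.1) -> (-2,16.1) [heading=90, draw]
RT 63: heading 90 -> 27
REPEAT 4 [
  -- iteration 1/4 --
  FD 12: (-2,16.1) -> (8.692,21.548) [heading=27, draw]
  FD 10.6: (8.692,21.548) -> (18.137,26.36) [heading=27, draw]
  FD 4.7: (18.137,26.36) -> (22.324,28.494) [heading=27, draw]
  -- iteration 2/4 --
  FD 12: (22.324,28.494) -> (33.017,33.942) [heading=27, draw]
  FD 10.6: (33.017,33.942) -> (42.461,38.754) [heading=27, draw]
  FD 4.7: (42.461,38.754) -> (46.649,40.888) [heading=27, draw]
  -- iteration 3/4 --
  FD 12: (46.649,40.888) -> (57.341,46.336) [heading=27, draw]
  FD 10.6: (57.341,46.336) -> (66.786,51.148) [heading=27, draw]
  FD 4.7: (66.786,51.148) -> (70.973,53.282) [heading=27, draw]
  -- iteration 4/4 --
  FD 12: (70.973,53.282) -> (81.666,58.73) [heading=27, draw]
  FD 10.6: (81.666,58.73) -> (91.11,63.542) [heading=27, draw]
  FD 4.7: (91.11,63.542) -> (95.298,65.676) [heading=27, draw]
]
LT 25: heading 27 -> 52
PD: pen down
BK 9.6: (95.298,65.676) -> (89.388,58.111) [heading=52, draw]
BK 10.2: (89.388,58.111) -> (83.108,50.073) [heading=52, draw]
Final: pos=(83.108,50.073), heading=52, 16 segment(s) drawn

Segment endpoints: x in {-2, -2, -2, 8.692, 18.137, 22.324, 33.017, 42.461, 46.649, 57.341, 66.786, 70.973, 81.666, 83.108, 89.388, 91.11, 95.298}, y in {8, 12.1, 16.1, 21.548, 26.36, 28.494, 33.942, 38.754, 40.888, 46.336, 50.073, 51.148, 53.282, 58.111, 58.73, 63.542, 65.676}
xmin=-2, ymin=8, xmax=95.298, ymax=65.676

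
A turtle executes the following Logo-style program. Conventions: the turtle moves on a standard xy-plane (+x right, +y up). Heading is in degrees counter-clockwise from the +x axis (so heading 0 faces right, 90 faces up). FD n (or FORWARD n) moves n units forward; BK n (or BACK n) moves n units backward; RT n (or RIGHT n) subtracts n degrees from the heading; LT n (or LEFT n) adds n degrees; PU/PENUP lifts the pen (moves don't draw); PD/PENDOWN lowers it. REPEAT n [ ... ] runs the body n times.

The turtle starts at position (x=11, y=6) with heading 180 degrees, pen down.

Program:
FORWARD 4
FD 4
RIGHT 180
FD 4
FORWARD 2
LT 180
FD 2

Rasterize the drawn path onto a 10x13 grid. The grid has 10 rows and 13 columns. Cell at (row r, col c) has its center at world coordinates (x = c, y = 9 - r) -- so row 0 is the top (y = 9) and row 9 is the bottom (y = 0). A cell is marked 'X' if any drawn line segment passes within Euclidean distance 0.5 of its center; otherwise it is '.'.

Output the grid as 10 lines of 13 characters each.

Answer: .............
.............
.............
...XXXXXXXXX.
.............
.............
.............
.............
.............
.............

Derivation:
Segment 0: (11,6) -> (7,6)
Segment 1: (7,6) -> (3,6)
Segment 2: (3,6) -> (7,6)
Segment 3: (7,6) -> (9,6)
Segment 4: (9,6) -> (7,6)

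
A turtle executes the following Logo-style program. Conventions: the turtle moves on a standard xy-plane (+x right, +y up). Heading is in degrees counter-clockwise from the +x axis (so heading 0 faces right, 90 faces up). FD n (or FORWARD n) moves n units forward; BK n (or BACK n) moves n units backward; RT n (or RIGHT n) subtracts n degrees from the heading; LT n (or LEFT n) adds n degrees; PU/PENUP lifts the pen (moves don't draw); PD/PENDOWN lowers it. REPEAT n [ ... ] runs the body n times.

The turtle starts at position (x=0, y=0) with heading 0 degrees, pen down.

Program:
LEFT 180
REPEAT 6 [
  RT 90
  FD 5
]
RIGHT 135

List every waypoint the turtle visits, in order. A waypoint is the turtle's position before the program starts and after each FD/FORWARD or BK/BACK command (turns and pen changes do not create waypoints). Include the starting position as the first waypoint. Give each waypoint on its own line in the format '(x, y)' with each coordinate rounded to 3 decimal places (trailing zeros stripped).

Executing turtle program step by step:
Start: pos=(0,0), heading=0, pen down
LT 180: heading 0 -> 180
REPEAT 6 [
  -- iteration 1/6 --
  RT 90: heading 180 -> 90
  FD 5: (0,0) -> (0,5) [heading=90, draw]
  -- iteration 2/6 --
  RT 90: heading 90 -> 0
  FD 5: (0,5) -> (5,5) [heading=0, draw]
  -- iteration 3/6 --
  RT 90: heading 0 -> 270
  FD 5: (5,5) -> (5,0) [heading=270, draw]
  -- iteration 4/6 --
  RT 90: heading 270 -> 180
  FD 5: (5,0) -> (0,0) [heading=180, draw]
  -- iteration 5/6 --
  RT 90: heading 180 -> 90
  FD 5: (0,0) -> (0,5) [heading=90, draw]
  -- iteration 6/6 --
  RT 90: heading 90 -> 0
  FD 5: (0,5) -> (5,5) [heading=0, draw]
]
RT 135: heading 0 -> 225
Final: pos=(5,5), heading=225, 6 segment(s) drawn
Waypoints (7 total):
(0, 0)
(0, 5)
(5, 5)
(5, 0)
(0, 0)
(0, 5)
(5, 5)

Answer: (0, 0)
(0, 5)
(5, 5)
(5, 0)
(0, 0)
(0, 5)
(5, 5)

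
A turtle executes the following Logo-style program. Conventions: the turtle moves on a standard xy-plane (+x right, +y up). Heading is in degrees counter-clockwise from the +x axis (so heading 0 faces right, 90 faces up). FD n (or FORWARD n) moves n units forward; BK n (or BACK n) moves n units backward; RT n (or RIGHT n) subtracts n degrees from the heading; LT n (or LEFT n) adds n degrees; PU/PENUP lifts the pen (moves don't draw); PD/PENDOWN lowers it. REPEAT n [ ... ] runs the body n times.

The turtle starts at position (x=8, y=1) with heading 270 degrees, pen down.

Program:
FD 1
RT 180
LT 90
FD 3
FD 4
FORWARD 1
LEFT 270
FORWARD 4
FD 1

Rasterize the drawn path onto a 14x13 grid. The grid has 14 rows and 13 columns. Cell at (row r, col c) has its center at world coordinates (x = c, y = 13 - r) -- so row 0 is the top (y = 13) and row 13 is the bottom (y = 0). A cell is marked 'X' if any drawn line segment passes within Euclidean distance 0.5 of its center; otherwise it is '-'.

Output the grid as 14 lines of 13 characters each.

Answer: -------------
-------------
-------------
-------------
-------------
-------------
-------------
-------------
X------------
X------------
X------------
X------------
X-------X----
XXXXXXXXX----

Derivation:
Segment 0: (8,1) -> (8,0)
Segment 1: (8,0) -> (5,0)
Segment 2: (5,0) -> (1,0)
Segment 3: (1,0) -> (0,0)
Segment 4: (0,0) -> (0,4)
Segment 5: (0,4) -> (0,5)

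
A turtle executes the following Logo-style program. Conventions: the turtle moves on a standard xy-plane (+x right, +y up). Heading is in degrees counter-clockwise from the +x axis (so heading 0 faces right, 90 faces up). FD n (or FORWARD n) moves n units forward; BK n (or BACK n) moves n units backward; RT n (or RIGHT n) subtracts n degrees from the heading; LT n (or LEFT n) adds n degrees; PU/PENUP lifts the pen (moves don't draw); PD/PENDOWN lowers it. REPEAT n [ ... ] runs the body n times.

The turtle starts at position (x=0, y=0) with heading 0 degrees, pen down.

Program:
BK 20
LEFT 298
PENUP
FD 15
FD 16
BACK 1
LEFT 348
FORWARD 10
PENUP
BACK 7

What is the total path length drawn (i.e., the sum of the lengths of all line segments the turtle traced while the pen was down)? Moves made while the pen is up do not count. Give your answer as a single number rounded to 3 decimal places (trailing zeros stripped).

Executing turtle program step by step:
Start: pos=(0,0), heading=0, pen down
BK 20: (0,0) -> (-20,0) [heading=0, draw]
LT 298: heading 0 -> 298
PU: pen up
FD 15: (-20,0) -> (-12.958,-13.244) [heading=298, move]
FD 16: (-12.958,-13.244) -> (-5.446,-27.371) [heading=298, move]
BK 1: (-5.446,-27.371) -> (-5.916,-26.488) [heading=298, move]
LT 348: heading 298 -> 286
FD 10: (-5.916,-26.488) -> (-3.159,-36.101) [heading=286, move]
PU: pen up
BK 7: (-3.159,-36.101) -> (-5.089,-29.372) [heading=286, move]
Final: pos=(-5.089,-29.372), heading=286, 1 segment(s) drawn

Segment lengths:
  seg 1: (0,0) -> (-20,0), length = 20
Total = 20

Answer: 20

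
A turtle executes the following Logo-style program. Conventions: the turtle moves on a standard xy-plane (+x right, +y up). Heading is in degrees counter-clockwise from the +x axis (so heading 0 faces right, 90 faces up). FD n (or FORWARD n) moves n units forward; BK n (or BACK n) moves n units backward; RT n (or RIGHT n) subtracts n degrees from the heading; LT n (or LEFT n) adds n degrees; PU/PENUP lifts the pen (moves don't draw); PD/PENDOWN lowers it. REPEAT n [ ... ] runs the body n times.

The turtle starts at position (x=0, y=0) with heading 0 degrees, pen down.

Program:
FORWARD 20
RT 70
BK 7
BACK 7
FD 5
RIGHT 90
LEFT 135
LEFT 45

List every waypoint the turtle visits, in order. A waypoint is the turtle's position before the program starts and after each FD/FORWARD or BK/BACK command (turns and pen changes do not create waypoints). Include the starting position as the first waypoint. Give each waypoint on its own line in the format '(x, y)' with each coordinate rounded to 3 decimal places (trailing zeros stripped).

Executing turtle program step by step:
Start: pos=(0,0), heading=0, pen down
FD 20: (0,0) -> (20,0) [heading=0, draw]
RT 70: heading 0 -> 290
BK 7: (20,0) -> (17.606,6.578) [heading=290, draw]
BK 7: (17.606,6.578) -> (15.212,13.156) [heading=290, draw]
FD 5: (15.212,13.156) -> (16.922,8.457) [heading=290, draw]
RT 90: heading 290 -> 200
LT 135: heading 200 -> 335
LT 45: heading 335 -> 20
Final: pos=(16.922,8.457), heading=20, 4 segment(s) drawn
Waypoints (5 total):
(0, 0)
(20, 0)
(17.606, 6.578)
(15.212, 13.156)
(16.922, 8.457)

Answer: (0, 0)
(20, 0)
(17.606, 6.578)
(15.212, 13.156)
(16.922, 8.457)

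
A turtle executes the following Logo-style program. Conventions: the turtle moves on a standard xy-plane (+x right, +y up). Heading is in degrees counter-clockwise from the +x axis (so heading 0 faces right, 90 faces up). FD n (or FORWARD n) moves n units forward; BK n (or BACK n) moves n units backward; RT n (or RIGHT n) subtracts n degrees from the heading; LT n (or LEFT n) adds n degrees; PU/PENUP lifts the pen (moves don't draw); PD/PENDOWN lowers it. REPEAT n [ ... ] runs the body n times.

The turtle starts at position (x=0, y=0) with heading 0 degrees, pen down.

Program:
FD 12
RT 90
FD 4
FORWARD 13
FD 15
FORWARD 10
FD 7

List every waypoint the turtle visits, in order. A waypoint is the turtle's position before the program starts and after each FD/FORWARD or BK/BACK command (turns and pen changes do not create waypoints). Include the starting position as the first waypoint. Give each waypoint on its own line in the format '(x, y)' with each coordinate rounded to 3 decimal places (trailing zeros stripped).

Executing turtle program step by step:
Start: pos=(0,0), heading=0, pen down
FD 12: (0,0) -> (12,0) [heading=0, draw]
RT 90: heading 0 -> 270
FD 4: (12,0) -> (12,-4) [heading=270, draw]
FD 13: (12,-4) -> (12,-17) [heading=270, draw]
FD 15: (12,-17) -> (12,-32) [heading=270, draw]
FD 10: (12,-32) -> (12,-42) [heading=270, draw]
FD 7: (12,-42) -> (12,-49) [heading=270, draw]
Final: pos=(12,-49), heading=270, 6 segment(s) drawn
Waypoints (7 total):
(0, 0)
(12, 0)
(12, -4)
(12, -17)
(12, -32)
(12, -42)
(12, -49)

Answer: (0, 0)
(12, 0)
(12, -4)
(12, -17)
(12, -32)
(12, -42)
(12, -49)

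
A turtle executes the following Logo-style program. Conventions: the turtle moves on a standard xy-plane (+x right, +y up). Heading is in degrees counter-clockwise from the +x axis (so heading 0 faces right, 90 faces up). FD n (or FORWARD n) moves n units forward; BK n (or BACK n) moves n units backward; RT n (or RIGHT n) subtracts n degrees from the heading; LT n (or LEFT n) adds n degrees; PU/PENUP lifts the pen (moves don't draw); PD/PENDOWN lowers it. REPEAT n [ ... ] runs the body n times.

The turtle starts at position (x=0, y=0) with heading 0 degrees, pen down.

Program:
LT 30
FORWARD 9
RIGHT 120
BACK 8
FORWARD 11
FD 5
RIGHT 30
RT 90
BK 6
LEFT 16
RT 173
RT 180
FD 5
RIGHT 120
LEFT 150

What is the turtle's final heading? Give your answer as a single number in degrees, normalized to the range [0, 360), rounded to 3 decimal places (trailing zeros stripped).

Executing turtle program step by step:
Start: pos=(0,0), heading=0, pen down
LT 30: heading 0 -> 30
FD 9: (0,0) -> (7.794,4.5) [heading=30, draw]
RT 120: heading 30 -> 270
BK 8: (7.794,4.5) -> (7.794,12.5) [heading=270, draw]
FD 11: (7.794,12.5) -> (7.794,1.5) [heading=270, draw]
FD 5: (7.794,1.5) -> (7.794,-3.5) [heading=270, draw]
RT 30: heading 270 -> 240
RT 90: heading 240 -> 150
BK 6: (7.794,-3.5) -> (12.99,-6.5) [heading=150, draw]
LT 16: heading 150 -> 166
RT 173: heading 166 -> 353
RT 180: heading 353 -> 173
FD 5: (12.99,-6.5) -> (8.028,-5.891) [heading=173, draw]
RT 120: heading 173 -> 53
LT 150: heading 53 -> 203
Final: pos=(8.028,-5.891), heading=203, 6 segment(s) drawn

Answer: 203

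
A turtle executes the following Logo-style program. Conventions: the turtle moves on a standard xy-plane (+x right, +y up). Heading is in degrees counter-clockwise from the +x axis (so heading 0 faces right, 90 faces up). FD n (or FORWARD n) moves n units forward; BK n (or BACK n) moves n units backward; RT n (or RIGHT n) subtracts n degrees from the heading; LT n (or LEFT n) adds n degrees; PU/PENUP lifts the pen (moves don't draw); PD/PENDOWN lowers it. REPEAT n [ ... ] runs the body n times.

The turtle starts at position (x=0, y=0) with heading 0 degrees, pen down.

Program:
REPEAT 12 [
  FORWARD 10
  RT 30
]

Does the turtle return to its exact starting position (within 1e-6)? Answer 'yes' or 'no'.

Executing turtle program step by step:
Start: pos=(0,0), heading=0, pen down
REPEAT 12 [
  -- iteration 1/12 --
  FD 10: (0,0) -> (10,0) [heading=0, draw]
  RT 30: heading 0 -> 330
  -- iteration 2/12 --
  FD 10: (10,0) -> (18.66,-5) [heading=330, draw]
  RT 30: heading 330 -> 300
  -- iteration 3/12 --
  FD 10: (18.66,-5) -> (23.66,-13.66) [heading=300, draw]
  RT 30: heading 300 -> 270
  -- iteration 4/12 --
  FD 10: (23.66,-13.66) -> (23.66,-23.66) [heading=270, draw]
  RT 30: heading 270 -> 240
  -- iteration 5/12 --
  FD 10: (23.66,-23.66) -> (18.66,-32.321) [heading=240, draw]
  RT 30: heading 240 -> 210
  -- iteration 6/12 --
  FD 10: (18.66,-32.321) -> (10,-37.321) [heading=210, draw]
  RT 30: heading 210 -> 180
  -- iteration 7/12 --
  FD 10: (10,-37.321) -> (0,-37.321) [heading=180, draw]
  RT 30: heading 180 -> 150
  -- iteration 8/12 --
  FD 10: (0,-37.321) -> (-8.66,-32.321) [heading=150, draw]
  RT 30: heading 150 -> 120
  -- iteration 9/12 --
  FD 10: (-8.66,-32.321) -> (-13.66,-23.66) [heading=120, draw]
  RT 30: heading 120 -> 90
  -- iteration 10/12 --
  FD 10: (-13.66,-23.66) -> (-13.66,-13.66) [heading=90, draw]
  RT 30: heading 90 -> 60
  -- iteration 11/12 --
  FD 10: (-13.66,-13.66) -> (-8.66,-5) [heading=60, draw]
  RT 30: heading 60 -> 30
  -- iteration 12/12 --
  FD 10: (-8.66,-5) -> (0,0) [heading=30, draw]
  RT 30: heading 30 -> 0
]
Final: pos=(0,0), heading=0, 12 segment(s) drawn

Start position: (0, 0)
Final position: (0, 0)
Distance = 0; < 1e-6 -> CLOSED

Answer: yes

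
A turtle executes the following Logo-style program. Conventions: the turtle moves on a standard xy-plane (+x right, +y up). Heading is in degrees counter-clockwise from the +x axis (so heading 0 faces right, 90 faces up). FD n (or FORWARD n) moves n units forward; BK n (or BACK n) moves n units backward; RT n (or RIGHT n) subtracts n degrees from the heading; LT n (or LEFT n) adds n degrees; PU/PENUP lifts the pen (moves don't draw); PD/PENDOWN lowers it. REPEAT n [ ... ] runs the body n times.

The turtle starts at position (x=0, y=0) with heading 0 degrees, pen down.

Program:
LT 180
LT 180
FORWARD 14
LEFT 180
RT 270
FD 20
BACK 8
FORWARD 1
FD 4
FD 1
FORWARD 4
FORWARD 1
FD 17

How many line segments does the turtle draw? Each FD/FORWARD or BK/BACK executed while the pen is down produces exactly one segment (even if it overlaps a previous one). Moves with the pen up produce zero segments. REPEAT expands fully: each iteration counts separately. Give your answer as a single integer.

Answer: 9

Derivation:
Executing turtle program step by step:
Start: pos=(0,0), heading=0, pen down
LT 180: heading 0 -> 180
LT 180: heading 180 -> 0
FD 14: (0,0) -> (14,0) [heading=0, draw]
LT 180: heading 0 -> 180
RT 270: heading 180 -> 270
FD 20: (14,0) -> (14,-20) [heading=270, draw]
BK 8: (14,-20) -> (14,-12) [heading=270, draw]
FD 1: (14,-12) -> (14,-13) [heading=270, draw]
FD 4: (14,-13) -> (14,-17) [heading=270, draw]
FD 1: (14,-17) -> (14,-18) [heading=270, draw]
FD 4: (14,-18) -> (14,-22) [heading=270, draw]
FD 1: (14,-22) -> (14,-23) [heading=270, draw]
FD 17: (14,-23) -> (14,-40) [heading=270, draw]
Final: pos=(14,-40), heading=270, 9 segment(s) drawn
Segments drawn: 9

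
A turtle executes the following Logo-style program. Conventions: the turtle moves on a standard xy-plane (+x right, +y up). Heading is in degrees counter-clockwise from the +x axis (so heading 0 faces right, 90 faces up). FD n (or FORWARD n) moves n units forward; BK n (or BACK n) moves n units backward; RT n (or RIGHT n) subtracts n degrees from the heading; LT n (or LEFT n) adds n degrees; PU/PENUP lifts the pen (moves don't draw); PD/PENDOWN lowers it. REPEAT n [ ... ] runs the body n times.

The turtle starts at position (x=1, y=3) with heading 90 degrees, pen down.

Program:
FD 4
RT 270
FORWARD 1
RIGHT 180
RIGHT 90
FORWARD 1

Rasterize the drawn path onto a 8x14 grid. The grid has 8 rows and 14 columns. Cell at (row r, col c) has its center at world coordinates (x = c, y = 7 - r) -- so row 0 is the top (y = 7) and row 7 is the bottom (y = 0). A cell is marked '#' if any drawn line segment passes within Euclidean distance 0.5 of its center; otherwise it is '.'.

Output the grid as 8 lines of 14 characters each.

Segment 0: (1,3) -> (1,7)
Segment 1: (1,7) -> (0,7)
Segment 2: (0,7) -> (0,6)

Answer: ##............
##............
.#............
.#............
.#............
..............
..............
..............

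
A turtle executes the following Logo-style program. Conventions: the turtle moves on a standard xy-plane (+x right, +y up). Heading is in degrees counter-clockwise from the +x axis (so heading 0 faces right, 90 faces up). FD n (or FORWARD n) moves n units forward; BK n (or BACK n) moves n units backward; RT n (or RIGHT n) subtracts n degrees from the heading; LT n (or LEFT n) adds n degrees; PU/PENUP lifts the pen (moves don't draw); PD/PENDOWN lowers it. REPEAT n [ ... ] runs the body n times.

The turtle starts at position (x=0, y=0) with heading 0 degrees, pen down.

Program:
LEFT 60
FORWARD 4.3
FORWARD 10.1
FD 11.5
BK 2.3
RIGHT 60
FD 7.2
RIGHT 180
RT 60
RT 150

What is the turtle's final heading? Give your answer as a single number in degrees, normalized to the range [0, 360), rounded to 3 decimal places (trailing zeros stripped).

Executing turtle program step by step:
Start: pos=(0,0), heading=0, pen down
LT 60: heading 0 -> 60
FD 4.3: (0,0) -> (2.15,3.724) [heading=60, draw]
FD 10.1: (2.15,3.724) -> (7.2,12.471) [heading=60, draw]
FD 11.5: (7.2,12.471) -> (12.95,22.43) [heading=60, draw]
BK 2.3: (12.95,22.43) -> (11.8,20.438) [heading=60, draw]
RT 60: heading 60 -> 0
FD 7.2: (11.8,20.438) -> (19,20.438) [heading=0, draw]
RT 180: heading 0 -> 180
RT 60: heading 180 -> 120
RT 150: heading 120 -> 330
Final: pos=(19,20.438), heading=330, 5 segment(s) drawn

Answer: 330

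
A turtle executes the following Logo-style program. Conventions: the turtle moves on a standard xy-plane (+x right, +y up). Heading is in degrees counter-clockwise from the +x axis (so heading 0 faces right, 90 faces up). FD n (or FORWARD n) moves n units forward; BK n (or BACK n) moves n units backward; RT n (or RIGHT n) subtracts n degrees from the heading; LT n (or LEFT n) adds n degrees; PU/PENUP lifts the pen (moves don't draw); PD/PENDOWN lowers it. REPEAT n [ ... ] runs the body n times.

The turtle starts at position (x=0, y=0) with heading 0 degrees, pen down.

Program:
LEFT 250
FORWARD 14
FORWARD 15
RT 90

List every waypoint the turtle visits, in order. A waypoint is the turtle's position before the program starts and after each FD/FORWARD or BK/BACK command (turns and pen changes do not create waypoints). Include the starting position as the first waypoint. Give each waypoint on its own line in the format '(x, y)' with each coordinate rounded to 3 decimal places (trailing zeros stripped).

Answer: (0, 0)
(-4.788, -13.156)
(-9.919, -27.251)

Derivation:
Executing turtle program step by step:
Start: pos=(0,0), heading=0, pen down
LT 250: heading 0 -> 250
FD 14: (0,0) -> (-4.788,-13.156) [heading=250, draw]
FD 15: (-4.788,-13.156) -> (-9.919,-27.251) [heading=250, draw]
RT 90: heading 250 -> 160
Final: pos=(-9.919,-27.251), heading=160, 2 segment(s) drawn
Waypoints (3 total):
(0, 0)
(-4.788, -13.156)
(-9.919, -27.251)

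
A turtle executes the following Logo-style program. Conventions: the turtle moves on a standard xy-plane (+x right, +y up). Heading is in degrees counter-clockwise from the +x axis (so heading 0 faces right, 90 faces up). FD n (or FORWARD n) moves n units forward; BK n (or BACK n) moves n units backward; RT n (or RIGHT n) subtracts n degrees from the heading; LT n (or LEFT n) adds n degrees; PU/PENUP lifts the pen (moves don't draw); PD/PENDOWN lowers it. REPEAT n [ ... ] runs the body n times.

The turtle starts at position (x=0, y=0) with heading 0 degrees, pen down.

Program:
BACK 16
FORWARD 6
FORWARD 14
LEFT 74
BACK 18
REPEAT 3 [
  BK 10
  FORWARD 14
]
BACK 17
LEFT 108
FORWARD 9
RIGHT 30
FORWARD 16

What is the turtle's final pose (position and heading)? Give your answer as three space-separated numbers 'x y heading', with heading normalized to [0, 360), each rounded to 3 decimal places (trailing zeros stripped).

Executing turtle program step by step:
Start: pos=(0,0), heading=0, pen down
BK 16: (0,0) -> (-16,0) [heading=0, draw]
FD 6: (-16,0) -> (-10,0) [heading=0, draw]
FD 14: (-10,0) -> (4,0) [heading=0, draw]
LT 74: heading 0 -> 74
BK 18: (4,0) -> (-0.961,-17.303) [heading=74, draw]
REPEAT 3 [
  -- iteration 1/3 --
  BK 10: (-0.961,-17.303) -> (-3.718,-26.915) [heading=74, draw]
  FD 14: (-3.718,-26.915) -> (0.141,-13.458) [heading=74, draw]
  -- iteration 2/3 --
  BK 10: (0.141,-13.458) -> (-2.615,-23.07) [heading=74, draw]
  FD 14: (-2.615,-23.07) -> (1.244,-9.613) [heading=74, draw]
  -- iteration 3/3 --
  BK 10: (1.244,-9.613) -> (-1.513,-19.225) [heading=74, draw]
  FD 14: (-1.513,-19.225) -> (2.346,-5.768) [heading=74, draw]
]
BK 17: (2.346,-5.768) -> (-2.34,-22.109) [heading=74, draw]
LT 108: heading 74 -> 182
FD 9: (-2.34,-22.109) -> (-11.334,-22.423) [heading=182, draw]
RT 30: heading 182 -> 152
FD 16: (-11.334,-22.423) -> (-25.461,-14.912) [heading=152, draw]
Final: pos=(-25.461,-14.912), heading=152, 13 segment(s) drawn

Answer: -25.461 -14.912 152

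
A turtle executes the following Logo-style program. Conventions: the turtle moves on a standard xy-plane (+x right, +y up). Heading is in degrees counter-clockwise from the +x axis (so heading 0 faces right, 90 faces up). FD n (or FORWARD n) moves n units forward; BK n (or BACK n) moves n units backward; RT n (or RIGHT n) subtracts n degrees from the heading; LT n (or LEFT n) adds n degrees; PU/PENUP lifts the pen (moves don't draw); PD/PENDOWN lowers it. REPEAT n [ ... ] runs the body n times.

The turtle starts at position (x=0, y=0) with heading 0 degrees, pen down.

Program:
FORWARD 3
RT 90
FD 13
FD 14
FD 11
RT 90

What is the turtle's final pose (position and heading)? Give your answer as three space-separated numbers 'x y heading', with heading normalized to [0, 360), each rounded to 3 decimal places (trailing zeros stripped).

Executing turtle program step by step:
Start: pos=(0,0), heading=0, pen down
FD 3: (0,0) -> (3,0) [heading=0, draw]
RT 90: heading 0 -> 270
FD 13: (3,0) -> (3,-13) [heading=270, draw]
FD 14: (3,-13) -> (3,-27) [heading=270, draw]
FD 11: (3,-27) -> (3,-38) [heading=270, draw]
RT 90: heading 270 -> 180
Final: pos=(3,-38), heading=180, 4 segment(s) drawn

Answer: 3 -38 180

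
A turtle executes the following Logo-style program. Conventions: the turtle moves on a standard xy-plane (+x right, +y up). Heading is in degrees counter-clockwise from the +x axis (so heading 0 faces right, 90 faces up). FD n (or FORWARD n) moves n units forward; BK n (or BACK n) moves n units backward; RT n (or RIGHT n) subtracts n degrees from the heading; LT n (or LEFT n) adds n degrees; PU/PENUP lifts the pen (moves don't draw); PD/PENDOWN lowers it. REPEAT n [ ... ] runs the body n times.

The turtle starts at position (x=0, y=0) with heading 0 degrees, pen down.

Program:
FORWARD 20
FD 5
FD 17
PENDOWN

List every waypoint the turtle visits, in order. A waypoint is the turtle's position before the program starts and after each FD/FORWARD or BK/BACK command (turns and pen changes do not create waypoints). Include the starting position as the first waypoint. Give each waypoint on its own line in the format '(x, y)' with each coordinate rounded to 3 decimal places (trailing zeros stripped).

Executing turtle program step by step:
Start: pos=(0,0), heading=0, pen down
FD 20: (0,0) -> (20,0) [heading=0, draw]
FD 5: (20,0) -> (25,0) [heading=0, draw]
FD 17: (25,0) -> (42,0) [heading=0, draw]
PD: pen down
Final: pos=(42,0), heading=0, 3 segment(s) drawn
Waypoints (4 total):
(0, 0)
(20, 0)
(25, 0)
(42, 0)

Answer: (0, 0)
(20, 0)
(25, 0)
(42, 0)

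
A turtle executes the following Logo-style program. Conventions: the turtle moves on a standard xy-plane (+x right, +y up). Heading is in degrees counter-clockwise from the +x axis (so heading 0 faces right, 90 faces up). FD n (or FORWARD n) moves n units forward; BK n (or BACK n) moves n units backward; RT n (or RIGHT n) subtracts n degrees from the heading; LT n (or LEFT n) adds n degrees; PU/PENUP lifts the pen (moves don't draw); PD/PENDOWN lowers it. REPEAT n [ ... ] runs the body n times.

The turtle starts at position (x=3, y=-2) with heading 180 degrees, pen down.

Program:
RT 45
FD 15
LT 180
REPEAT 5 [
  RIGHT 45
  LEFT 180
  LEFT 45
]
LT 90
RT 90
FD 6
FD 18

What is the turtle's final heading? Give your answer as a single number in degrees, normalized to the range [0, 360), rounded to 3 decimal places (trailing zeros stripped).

Answer: 135

Derivation:
Executing turtle program step by step:
Start: pos=(3,-2), heading=180, pen down
RT 45: heading 180 -> 135
FD 15: (3,-2) -> (-7.607,8.607) [heading=135, draw]
LT 180: heading 135 -> 315
REPEAT 5 [
  -- iteration 1/5 --
  RT 45: heading 315 -> 270
  LT 180: heading 270 -> 90
  LT 45: heading 90 -> 135
  -- iteration 2/5 --
  RT 45: heading 135 -> 90
  LT 180: heading 90 -> 270
  LT 45: heading 270 -> 315
  -- iteration 3/5 --
  RT 45: heading 315 -> 270
  LT 180: heading 270 -> 90
  LT 45: heading 90 -> 135
  -- iteration 4/5 --
  RT 45: heading 135 -> 90
  LT 180: heading 90 -> 270
  LT 45: heading 270 -> 315
  -- iteration 5/5 --
  RT 45: heading 315 -> 270
  LT 180: heading 270 -> 90
  LT 45: heading 90 -> 135
]
LT 90: heading 135 -> 225
RT 90: heading 225 -> 135
FD 6: (-7.607,8.607) -> (-11.849,12.849) [heading=135, draw]
FD 18: (-11.849,12.849) -> (-24.577,25.577) [heading=135, draw]
Final: pos=(-24.577,25.577), heading=135, 3 segment(s) drawn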